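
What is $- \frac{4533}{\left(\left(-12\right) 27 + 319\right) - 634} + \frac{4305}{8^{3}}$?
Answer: $\frac{1690597}{109056} \approx 15.502$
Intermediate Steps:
$- \frac{4533}{\left(\left(-12\right) 27 + 319\right) - 634} + \frac{4305}{8^{3}} = - \frac{4533}{\left(-324 + 319\right) - 634} + \frac{4305}{512} = - \frac{4533}{-5 - 634} + 4305 \cdot \frac{1}{512} = - \frac{4533}{-639} + \frac{4305}{512} = \left(-4533\right) \left(- \frac{1}{639}\right) + \frac{4305}{512} = \frac{1511}{213} + \frac{4305}{512} = \frac{1690597}{109056}$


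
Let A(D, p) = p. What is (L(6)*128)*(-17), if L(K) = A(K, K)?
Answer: -13056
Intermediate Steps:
L(K) = K
(L(6)*128)*(-17) = (6*128)*(-17) = 768*(-17) = -13056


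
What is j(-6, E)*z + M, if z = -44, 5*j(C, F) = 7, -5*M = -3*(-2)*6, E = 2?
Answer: -344/5 ≈ -68.800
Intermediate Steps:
M = -36/5 (M = -(-3*(-2))*6/5 = -6*6/5 = -⅕*36 = -36/5 ≈ -7.2000)
j(C, F) = 7/5 (j(C, F) = (⅕)*7 = 7/5)
j(-6, E)*z + M = (7/5)*(-44) - 36/5 = -308/5 - 36/5 = -344/5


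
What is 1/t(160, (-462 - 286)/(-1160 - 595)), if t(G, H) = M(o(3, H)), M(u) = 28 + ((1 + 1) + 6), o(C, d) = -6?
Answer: 1/36 ≈ 0.027778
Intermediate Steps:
M(u) = 36 (M(u) = 28 + (2 + 6) = 28 + 8 = 36)
t(G, H) = 36
1/t(160, (-462 - 286)/(-1160 - 595)) = 1/36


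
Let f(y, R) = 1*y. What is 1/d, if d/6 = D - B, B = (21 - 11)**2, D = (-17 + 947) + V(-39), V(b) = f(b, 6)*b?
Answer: 1/14106 ≈ 7.0892e-5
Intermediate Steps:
f(y, R) = y
V(b) = b**2 (V(b) = b*b = b**2)
D = 2451 (D = (-17 + 947) + (-39)**2 = 930 + 1521 = 2451)
B = 100 (B = 10**2 = 100)
d = 14106 (d = 6*(2451 - 1*100) = 6*(2451 - 100) = 6*2351 = 14106)
1/d = 1/14106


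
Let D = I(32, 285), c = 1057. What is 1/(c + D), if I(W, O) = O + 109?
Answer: 1/1451 ≈ 0.00068918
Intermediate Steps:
I(W, O) = 109 + O
D = 394 (D = 109 + 285 = 394)
1/(c + D) = 1/(1057 + 394) = 1/1451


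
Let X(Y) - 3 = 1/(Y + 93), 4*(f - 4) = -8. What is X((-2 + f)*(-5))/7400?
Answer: 7/17205 ≈ 0.00040686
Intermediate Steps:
f = 2 (f = 4 + (1/4)*(-8) = 4 - 2 = 2)
X(Y) = 3 + 1/(93 + Y) (X(Y) = 3 + 1/(Y + 93) = 3 + 1/(93 + Y))
X((-2 + f)*(-5))/7400 = ((280 + 3*((-2 + 2)*(-5)))/(93 + (-2 + 2)*(-5)))/7400 = ((280 + 3*(0*(-5)))/(93 + 0*(-5)))*(1/7400) = ((280 + 3*0)/(93 + 0))*(1/7400) = ((280 + 0)/93)*(1/7400) = ((1/93)*280)*(1/7400) = (280/93)*(1/7400) = 7/17205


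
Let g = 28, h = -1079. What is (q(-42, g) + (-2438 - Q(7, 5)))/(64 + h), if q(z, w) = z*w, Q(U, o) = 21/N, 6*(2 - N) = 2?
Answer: 18133/5075 ≈ 3.5730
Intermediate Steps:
N = 5/3 (N = 2 - ⅙*2 = 2 - ⅓ = 5/3 ≈ 1.6667)
Q(U, o) = 63/5 (Q(U, o) = 21/(5/3) = 21*(⅗) = 63/5)
q(z, w) = w*z
(q(-42, g) + (-2438 - Q(7, 5)))/(64 + h) = (28*(-42) + (-2438 - 1*63/5))/(64 - 1079) = (-1176 + (-2438 - 63/5))/(-1015) = (-1176 - 12253/5)*(-1/1015) = -18133/5*(-1/1015) = 18133/5075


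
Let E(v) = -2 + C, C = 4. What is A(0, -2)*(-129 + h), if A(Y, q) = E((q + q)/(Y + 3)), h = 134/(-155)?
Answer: -40258/155 ≈ -259.73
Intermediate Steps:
h = -134/155 (h = 134*(-1/155) = -134/155 ≈ -0.86452)
E(v) = 2 (E(v) = -2 + 4 = 2)
A(Y, q) = 2
A(0, -2)*(-129 + h) = 2*(-129 - 134/155) = 2*(-20129/155) = -40258/155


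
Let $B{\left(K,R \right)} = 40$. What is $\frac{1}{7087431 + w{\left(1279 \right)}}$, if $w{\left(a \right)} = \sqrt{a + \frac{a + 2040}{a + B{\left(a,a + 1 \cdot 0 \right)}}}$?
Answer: $\frac{3116107163}{22085194505804813} - \frac{4 \sqrt{139345755}}{66255583517414439} \approx 1.4109 \cdot 10^{-7}$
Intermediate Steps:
$w{\left(a \right)} = \sqrt{a + \frac{2040 + a}{40 + a}}$ ($w{\left(a \right)} = \sqrt{a + \frac{a + 2040}{a + 40}} = \sqrt{a + \frac{2040 + a}{40 + a}}$)
$\frac{1}{7087431 + w{\left(1279 \right)}} = \frac{1}{7087431 + \sqrt{\frac{2040 + 1279 + 1279 \left(40 + 1279\right)}{40 + 1279}}} = \frac{1}{7087431 + \sqrt{\frac{2040 + 1279 + 1279 \cdot 1319}{1319}}} = \frac{1}{7087431 + \sqrt{\frac{2040 + 1279 + 1687001}{1319}}} = \frac{1}{7087431 + \sqrt{\frac{1}{1319} \cdot 1690320}} = \frac{1}{7087431 + \sqrt{\frac{1690320}{1319}}} = \frac{1}{7087431 + \frac{4 \sqrt{139345755}}{1319}}$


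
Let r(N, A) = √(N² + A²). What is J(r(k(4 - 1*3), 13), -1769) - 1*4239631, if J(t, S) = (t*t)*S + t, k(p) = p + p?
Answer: -4545668 + √173 ≈ -4.5457e+6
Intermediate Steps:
k(p) = 2*p
r(N, A) = √(A² + N²)
J(t, S) = t + S*t² (J(t, S) = t²*S + t = S*t² + t = t + S*t²)
J(r(k(4 - 1*3), 13), -1769) - 1*4239631 = √(13² + (2*(4 - 1*3))²)*(1 - 1769*√(13² + (2*(4 - 1*3))²)) - 1*4239631 = √(169 + (2*(4 - 3))²)*(1 - 1769*√(169 + (2*(4 - 3))²)) - 4239631 = √(169 + (2*1)²)*(1 - 1769*√(169 + (2*1)²)) - 4239631 = √(169 + 2²)*(1 - 1769*√(169 + 2²)) - 4239631 = √(169 + 4)*(1 - 1769*√(169 + 4)) - 4239631 = √173*(1 - 1769*√173) - 4239631 = -4239631 + √173*(1 - 1769*√173)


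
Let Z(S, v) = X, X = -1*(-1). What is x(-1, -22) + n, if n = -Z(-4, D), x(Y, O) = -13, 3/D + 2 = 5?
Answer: -14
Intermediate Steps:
D = 1 (D = 3/(-2 + 5) = 3/3 = 3*(1/3) = 1)
X = 1
Z(S, v) = 1
n = -1 (n = -1*1 = -1)
x(-1, -22) + n = -13 - 1 = -14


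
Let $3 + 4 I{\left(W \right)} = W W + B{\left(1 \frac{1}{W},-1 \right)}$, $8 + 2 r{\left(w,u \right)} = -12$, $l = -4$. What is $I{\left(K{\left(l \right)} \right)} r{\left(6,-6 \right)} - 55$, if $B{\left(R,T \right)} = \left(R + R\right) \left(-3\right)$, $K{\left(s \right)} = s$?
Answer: $- \frac{365}{4} \approx -91.25$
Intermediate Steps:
$r{\left(w,u \right)} = -10$ ($r{\left(w,u \right)} = -4 + \frac{1}{2} \left(-12\right) = -4 - 6 = -10$)
$B{\left(R,T \right)} = - 6 R$ ($B{\left(R,T \right)} = 2 R \left(-3\right) = - 6 R$)
$I{\left(W \right)} = - \frac{3}{4} - \frac{3}{2 W} + \frac{W^{2}}{4}$ ($I{\left(W \right)} = - \frac{3}{4} + \frac{W W - 6 \cdot 1 \frac{1}{W}}{4} = - \frac{3}{4} + \frac{W^{2} - \frac{6}{W}}{4} = - \frac{3}{4} + \left(- \frac{3}{2 W} + \frac{W^{2}}{4}\right) = - \frac{3}{4} - \frac{3}{2 W} + \frac{W^{2}}{4}$)
$I{\left(K{\left(l \right)} \right)} r{\left(6,-6 \right)} - 55 = \frac{-6 - 4 \left(-3 + \left(-4\right)^{2}\right)}{4 \left(-4\right)} \left(-10\right) - 55 = \frac{1}{4} \left(- \frac{1}{4}\right) \left(-6 - 4 \left(-3 + 16\right)\right) \left(-10\right) - 55 = \frac{1}{4} \left(- \frac{1}{4}\right) \left(-6 - 52\right) \left(-10\right) - 55 = \frac{1}{4} \left(- \frac{1}{4}\right) \left(-58\right) \left(-10\right) - 55 = \frac{29}{8} \left(-10\right) - 55 = - \frac{145}{4} - 55 = - \frac{365}{4}$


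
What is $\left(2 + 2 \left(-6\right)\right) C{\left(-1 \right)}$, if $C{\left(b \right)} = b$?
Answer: $10$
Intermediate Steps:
$\left(2 + 2 \left(-6\right)\right) C{\left(-1 \right)} = \left(2 + 2 \left(-6\right)\right) \left(-1\right) = \left(2 - 12\right) \left(-1\right) = \left(-10\right) \left(-1\right) = 10$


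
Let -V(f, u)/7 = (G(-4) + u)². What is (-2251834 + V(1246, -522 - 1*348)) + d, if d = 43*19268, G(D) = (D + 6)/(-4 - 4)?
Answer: -107594487/16 ≈ -6.7247e+6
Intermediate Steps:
G(D) = -¾ - D/8 (G(D) = (6 + D)/(-8) = (6 + D)*(-⅛) = -¾ - D/8)
d = 828524
V(f, u) = -7*(-¼ + u)² (V(f, u) = -7*((-¾ - ⅛*(-4)) + u)² = -7*((-¾ + ½) + u)² = -7*(-¼ + u)²)
(-2251834 + V(1246, -522 - 1*348)) + d = (-2251834 - 7*(-1 + 4*(-522 - 1*348))²/16) + 828524 = (-2251834 - 7*(-1 + 4*(-522 - 348))²/16) + 828524 = (-2251834 - 7*(-1 + 4*(-870))²/16) + 828524 = (-2251834 - 7*(-1 - 3480)²/16) + 828524 = (-2251834 - 7/16*(-3481)²) + 828524 = (-2251834 - 7/16*12117361) + 828524 = (-2251834 - 84821527/16) + 828524 = -120850871/16 + 828524 = -107594487/16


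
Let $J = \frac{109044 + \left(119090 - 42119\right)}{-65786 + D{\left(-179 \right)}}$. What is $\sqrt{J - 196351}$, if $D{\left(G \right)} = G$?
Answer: $\frac{i \sqrt{34176413015578}}{13193} \approx 443.12 i$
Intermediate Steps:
$J = - \frac{37203}{13193}$ ($J = \frac{109044 + \left(119090 - 42119\right)}{-65786 - 179} = \frac{109044 + \left(119090 - 42119\right)}{-65965} = \left(109044 + 76971\right) \left(- \frac{1}{65965}\right) = 186015 \left(- \frac{1}{65965}\right) = - \frac{37203}{13193} \approx -2.8199$)
$\sqrt{J - 196351} = \sqrt{- \frac{37203}{13193} - 196351} = \sqrt{- \frac{2590495946}{13193}} = \frac{i \sqrt{34176413015578}}{13193}$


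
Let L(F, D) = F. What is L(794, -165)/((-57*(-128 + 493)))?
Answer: -794/20805 ≈ -0.038164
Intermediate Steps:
L(794, -165)/((-57*(-128 + 493))) = 794/((-57*(-128 + 493))) = 794/((-57*365)) = 794/(-20805) = 794*(-1/20805) = -794/20805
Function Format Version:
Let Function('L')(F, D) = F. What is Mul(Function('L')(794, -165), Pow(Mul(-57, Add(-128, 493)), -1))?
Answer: Rational(-794, 20805) ≈ -0.038164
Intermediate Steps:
Mul(Function('L')(794, -165), Pow(Mul(-57, Add(-128, 493)), -1)) = Mul(794, Pow(Mul(-57, Add(-128, 493)), -1)) = Mul(794, Pow(Mul(-57, 365), -1)) = Mul(794, Pow(-20805, -1)) = Mul(794, Rational(-1, 20805)) = Rational(-794, 20805)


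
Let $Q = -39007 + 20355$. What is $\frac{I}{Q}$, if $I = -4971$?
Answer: $\frac{4971}{18652} \approx 0.26651$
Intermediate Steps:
$Q = -18652$
$\frac{I}{Q} = - \frac{4971}{-18652} = \left(-4971\right) \left(- \frac{1}{18652}\right) = \frac{4971}{18652}$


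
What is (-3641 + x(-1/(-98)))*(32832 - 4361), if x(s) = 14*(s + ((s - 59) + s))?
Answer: -890174286/7 ≈ -1.2717e+8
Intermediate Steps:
x(s) = -826 + 42*s (x(s) = 14*(s + ((-59 + s) + s)) = 14*(s + (-59 + 2*s)) = 14*(-59 + 3*s) = -826 + 42*s)
(-3641 + x(-1/(-98)))*(32832 - 4361) = (-3641 + (-826 + 42*(-1/(-98))))*(32832 - 4361) = (-3641 + (-826 + 42*(-1*(-1/98))))*28471 = (-3641 + (-826 + 42*(1/98)))*28471 = (-3641 + (-826 + 3/7))*28471 = (-3641 - 5779/7)*28471 = -31266/7*28471 = -890174286/7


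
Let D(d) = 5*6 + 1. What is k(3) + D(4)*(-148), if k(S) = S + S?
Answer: -4582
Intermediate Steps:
D(d) = 31 (D(d) = 30 + 1 = 31)
k(S) = 2*S
k(3) + D(4)*(-148) = 2*3 + 31*(-148) = 6 - 4588 = -4582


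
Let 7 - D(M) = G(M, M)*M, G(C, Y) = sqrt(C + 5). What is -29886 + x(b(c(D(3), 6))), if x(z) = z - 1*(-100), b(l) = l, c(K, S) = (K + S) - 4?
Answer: -29777 - 6*sqrt(2) ≈ -29786.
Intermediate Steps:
G(C, Y) = sqrt(5 + C)
D(M) = 7 - M*sqrt(5 + M) (D(M) = 7 - sqrt(5 + M)*M = 7 - M*sqrt(5 + M))
c(K, S) = -4 + K + S
x(z) = 100 + z (x(z) = z + 100 = 100 + z)
-29886 + x(b(c(D(3), 6))) = -29886 + (100 + (-4 + (7 - 1*3*sqrt(5 + 3)) + 6)) = -29886 + (100 + (-4 + (7 - 1*3*sqrt(8)) + 6)) = -29886 + (100 + (-4 + (7 - 1*3*2*sqrt(2)) + 6)) = -29886 + (100 + (-4 + (7 - 6*sqrt(2)) + 6)) = -29886 + (100 + (9 - 6*sqrt(2))) = -29886 + (109 - 6*sqrt(2)) = -29777 - 6*sqrt(2)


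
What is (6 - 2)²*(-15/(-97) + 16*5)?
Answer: 124400/97 ≈ 1282.5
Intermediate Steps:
(6 - 2)²*(-15/(-97) + 16*5) = 4²*(-15*(-1/97) + 80) = 16*(15/97 + 80) = 16*(7775/97) = 124400/97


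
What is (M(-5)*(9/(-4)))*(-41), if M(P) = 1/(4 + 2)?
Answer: 123/8 ≈ 15.375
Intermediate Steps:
M(P) = ⅙ (M(P) = 1/6 = ⅙)
(M(-5)*(9/(-4)))*(-41) = ((9/(-4))/6)*(-41) = ((9*(-¼))/6)*(-41) = ((⅙)*(-9/4))*(-41) = -3/8*(-41) = 123/8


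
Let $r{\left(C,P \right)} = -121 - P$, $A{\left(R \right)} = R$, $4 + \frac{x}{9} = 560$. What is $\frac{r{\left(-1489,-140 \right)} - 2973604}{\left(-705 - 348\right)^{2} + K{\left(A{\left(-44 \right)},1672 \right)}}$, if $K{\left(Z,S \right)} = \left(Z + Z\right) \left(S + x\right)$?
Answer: $- \frac{2973585}{521321} \approx -5.7039$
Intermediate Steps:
$x = 5004$ ($x = -36 + 9 \cdot 560 = -36 + 5040 = 5004$)
$K{\left(Z,S \right)} = 2 Z \left(5004 + S\right)$ ($K{\left(Z,S \right)} = \left(Z + Z\right) \left(S + 5004\right) = 2 Z \left(5004 + S\right)$)
$\frac{r{\left(-1489,-140 \right)} - 2973604}{\left(-705 - 348\right)^{2} + K{\left(A{\left(-44 \right)},1672 \right)}} = \frac{\left(-121 - -140\right) - 2973604}{\left(-705 - 348\right)^{2} + 2 \left(-44\right) \left(5004 + 1672\right)} = \frac{\left(-121 + 140\right) - 2973604}{\left(-1053\right)^{2} + 2 \left(-44\right) 6676} = \frac{19 - 2973604}{1108809 - 587488} = - \frac{2973585}{521321}$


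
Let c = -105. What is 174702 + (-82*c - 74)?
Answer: 183238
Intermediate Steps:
174702 + (-82*c - 74) = 174702 + (-82*(-105) - 74) = 174702 + (8610 - 74) = 174702 + 8536 = 183238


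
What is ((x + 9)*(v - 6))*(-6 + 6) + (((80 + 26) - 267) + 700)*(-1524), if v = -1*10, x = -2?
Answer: -821436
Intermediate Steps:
v = -10
((x + 9)*(v - 6))*(-6 + 6) + (((80 + 26) - 267) + 700)*(-1524) = ((-2 + 9)*(-10 - 6))*(-6 + 6) + (((80 + 26) - 267) + 700)*(-1524) = (7*(-16))*0 + ((106 - 267) + 700)*(-1524) = -112*0 + (-161 + 700)*(-1524) = 0 + 539*(-1524) = 0 - 821436 = -821436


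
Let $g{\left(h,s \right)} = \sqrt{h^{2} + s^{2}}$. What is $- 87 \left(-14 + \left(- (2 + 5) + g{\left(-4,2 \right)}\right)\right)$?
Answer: $1827 - 174 \sqrt{5} \approx 1437.9$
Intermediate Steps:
$- 87 \left(-14 + \left(- (2 + 5) + g{\left(-4,2 \right)}\right)\right) = - 87 \left(-14 + \left(- (2 + 5) + \sqrt{\left(-4\right)^{2} + 2^{2}}\right)\right) = - 87 \left(-14 + \left(\left(-1\right) 7 + \sqrt{16 + 4}\right)\right) = - 87 \left(-14 - \left(7 - \sqrt{20}\right)\right) = - 87 \left(-14 - \left(7 - 2 \sqrt{5}\right)\right) = - 87 \left(-21 + 2 \sqrt{5}\right) = 1827 - 174 \sqrt{5}$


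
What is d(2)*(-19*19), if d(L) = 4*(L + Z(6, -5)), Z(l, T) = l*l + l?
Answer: -63536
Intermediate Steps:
Z(l, T) = l + l**2 (Z(l, T) = l**2 + l = l + l**2)
d(L) = 168 + 4*L (d(L) = 4*(L + 6*(1 + 6)) = 4*(L + 6*7) = 4*(L + 42) = 4*(42 + L) = 168 + 4*L)
d(2)*(-19*19) = (168 + 4*2)*(-19*19) = (168 + 8)*(-361) = 176*(-361) = -63536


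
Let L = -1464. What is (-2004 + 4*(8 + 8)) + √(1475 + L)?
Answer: -1940 + √11 ≈ -1936.7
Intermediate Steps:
(-2004 + 4*(8 + 8)) + √(1475 + L) = (-2004 + 4*(8 + 8)) + √(1475 - 1464) = (-2004 + 4*16) + √11 = (-2004 + 64) + √11 = -1940 + √11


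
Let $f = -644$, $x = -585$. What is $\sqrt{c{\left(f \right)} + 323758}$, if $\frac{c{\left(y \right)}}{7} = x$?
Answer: $\sqrt{319663} \approx 565.39$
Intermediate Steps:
$c{\left(y \right)} = -4095$ ($c{\left(y \right)} = 7 \left(-585\right) = -4095$)
$\sqrt{c{\left(f \right)} + 323758} = \sqrt{-4095 + 323758} = \sqrt{319663}$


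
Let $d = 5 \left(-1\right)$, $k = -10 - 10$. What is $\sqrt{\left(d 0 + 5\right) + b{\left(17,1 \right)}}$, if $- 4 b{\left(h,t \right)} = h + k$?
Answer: $\frac{\sqrt{23}}{2} \approx 2.3979$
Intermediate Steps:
$k = -20$ ($k = -10 - 10 = -20$)
$b{\left(h,t \right)} = 5 - \frac{h}{4}$ ($b{\left(h,t \right)} = - \frac{h - 20}{4} = - \frac{-20 + h}{4} = 5 - \frac{h}{4}$)
$d = -5$
$\sqrt{\left(d 0 + 5\right) + b{\left(17,1 \right)}} = \sqrt{\left(\left(-5\right) 0 + 5\right) + \left(5 - \frac{17}{4}\right)} = \sqrt{\left(0 + 5\right) + \left(5 - \frac{17}{4}\right)} = \sqrt{5 + \frac{3}{4}} = \sqrt{\frac{23}{4}} = \frac{\sqrt{23}}{2}$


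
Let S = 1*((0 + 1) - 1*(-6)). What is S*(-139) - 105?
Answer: -1078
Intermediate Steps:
S = 7 (S = 1*(1 + 6) = 1*7 = 7)
S*(-139) - 105 = 7*(-139) - 105 = -973 - 105 = -1078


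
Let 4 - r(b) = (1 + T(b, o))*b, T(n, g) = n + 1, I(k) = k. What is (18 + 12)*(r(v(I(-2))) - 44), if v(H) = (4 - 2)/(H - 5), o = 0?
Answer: -58080/49 ≈ -1185.3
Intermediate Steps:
T(n, g) = 1 + n
v(H) = 2/(-5 + H)
r(b) = 4 - b*(2 + b) (r(b) = 4 - (1 + (1 + b))*b = 4 - (2 + b)*b = 4 - b*(2 + b))
(18 + 12)*(r(v(I(-2))) - 44) = (18 + 12)*((4 - 2/(-5 - 2) - 2/(-5 - 2)*(1 + 2/(-5 - 2))) - 44) = 30*((4 - 2/(-7) - 2/(-7)*(1 + 2/(-7))) - 44) = 30*((4 - 2*(-1)/7 - 2*(-1/7)*(1 + 2*(-1/7))) - 44) = 30*((4 - 1*(-2/7) - 1*(-2/7)*(1 - 2/7)) - 44) = 30*((4 + 2/7 - 1*(-2/7)*5/7) - 44) = 30*((4 + 2/7 + 10/49) - 44) = 30*(220/49 - 44) = 30*(-1936/49) = -58080/49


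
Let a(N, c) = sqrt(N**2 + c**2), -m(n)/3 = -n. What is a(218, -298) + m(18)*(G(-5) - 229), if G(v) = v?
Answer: -12636 + 2*sqrt(34082) ≈ -12267.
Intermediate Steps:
m(n) = 3*n (m(n) = -(-3)*n = 3*n)
a(218, -298) + m(18)*(G(-5) - 229) = sqrt(218**2 + (-298)**2) + (3*18)*(-5 - 229) = sqrt(47524 + 88804) + 54*(-234) = sqrt(136328) - 12636 = 2*sqrt(34082) - 12636 = -12636 + 2*sqrt(34082)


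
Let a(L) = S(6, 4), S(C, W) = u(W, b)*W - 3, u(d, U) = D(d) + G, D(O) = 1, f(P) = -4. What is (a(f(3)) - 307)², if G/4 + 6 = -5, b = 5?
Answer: 232324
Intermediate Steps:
G = -44 (G = -24 + 4*(-5) = -24 - 20 = -44)
u(d, U) = -43 (u(d, U) = 1 - 44 = -43)
S(C, W) = -3 - 43*W (S(C, W) = -43*W - 3 = -3 - 43*W)
a(L) = -175 (a(L) = -3 - 43*4 = -3 - 172 = -175)
(a(f(3)) - 307)² = (-175 - 307)² = (-482)² = 232324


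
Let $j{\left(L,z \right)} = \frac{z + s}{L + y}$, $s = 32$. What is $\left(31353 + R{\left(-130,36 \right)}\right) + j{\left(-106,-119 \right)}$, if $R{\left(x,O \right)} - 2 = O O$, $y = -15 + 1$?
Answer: $\frac{1306069}{40} \approx 32652.0$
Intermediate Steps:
$y = -14$
$j{\left(L,z \right)} = \frac{32 + z}{-14 + L}$ ($j{\left(L,z \right)} = \frac{z + 32}{L - 14} = \frac{32 + z}{-14 + L}$)
$R{\left(x,O \right)} = 2 + O^{2}$ ($R{\left(x,O \right)} = 2 + O O = 2 + O^{2}$)
$\left(31353 + R{\left(-130,36 \right)}\right) + j{\left(-106,-119 \right)} = \left(31353 + \left(2 + 36^{2}\right)\right) + \frac{32 - 119}{-14 - 106} = \left(31353 + \left(2 + 1296\right)\right) + \frac{1}{-120} \left(-87\right) = \left(31353 + 1298\right) - - \frac{29}{40} = 32651 + \frac{29}{40} = \frac{1306069}{40}$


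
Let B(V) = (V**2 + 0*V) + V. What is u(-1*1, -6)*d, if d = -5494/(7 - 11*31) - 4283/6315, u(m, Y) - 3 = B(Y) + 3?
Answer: 199584528/351535 ≈ 567.75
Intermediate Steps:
B(V) = V + V**2 (B(V) = (V**2 + 0) + V = V**2 + V = V + V**2)
u(m, Y) = 6 + Y*(1 + Y) (u(m, Y) = 3 + (Y*(1 + Y) + 3) = 3 + (3 + Y*(1 + Y)) = 6 + Y*(1 + Y))
d = 16632044/1054605 (d = -5494/(7 - 341) - 4283*1/6315 = -5494/(-334) - 4283/6315 = -5494*(-1/334) - 4283/6315 = 2747/167 - 4283/6315 = 16632044/1054605 ≈ 15.771)
u(-1*1, -6)*d = (6 - 6*(1 - 6))*(16632044/1054605) = (6 - 6*(-5))*(16632044/1054605) = (6 + 30)*(16632044/1054605) = 36*(16632044/1054605) = 199584528/351535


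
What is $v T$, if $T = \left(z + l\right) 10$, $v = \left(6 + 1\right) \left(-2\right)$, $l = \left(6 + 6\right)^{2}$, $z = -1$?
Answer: $-20020$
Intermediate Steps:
$l = 144$ ($l = 12^{2} = 144$)
$v = -14$ ($v = 7 \left(-2\right) = -14$)
$T = 1430$ ($T = \left(-1 + 144\right) 10 = 143 \cdot 10 = 1430$)
$v T = \left(-14\right) 1430 = -20020$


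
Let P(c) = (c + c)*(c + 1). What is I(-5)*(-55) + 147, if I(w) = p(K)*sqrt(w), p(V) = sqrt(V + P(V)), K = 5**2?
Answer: 147 - 275*I*sqrt(265) ≈ 147.0 - 4476.7*I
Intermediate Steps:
K = 25
P(c) = 2*c*(1 + c) (P(c) = (2*c)*(1 + c) = 2*c*(1 + c))
p(V) = sqrt(V + 2*V*(1 + V))
I(w) = 5*sqrt(53)*sqrt(w) (I(w) = sqrt(25*(3 + 2*25))*sqrt(w) = sqrt(25*(3 + 50))*sqrt(w) = sqrt(25*53)*sqrt(w) = sqrt(1325)*sqrt(w) = (5*sqrt(53))*sqrt(w) = 5*sqrt(53)*sqrt(w))
I(-5)*(-55) + 147 = (5*sqrt(53)*sqrt(-5))*(-55) + 147 = (5*sqrt(53)*(I*sqrt(5)))*(-55) + 147 = (5*I*sqrt(265))*(-55) + 147 = -275*I*sqrt(265) + 147 = 147 - 275*I*sqrt(265)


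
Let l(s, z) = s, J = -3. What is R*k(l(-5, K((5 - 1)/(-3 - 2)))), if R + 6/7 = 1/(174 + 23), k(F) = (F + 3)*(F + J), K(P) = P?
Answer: -18800/1379 ≈ -13.633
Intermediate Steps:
k(F) = (-3 + F)*(3 + F) (k(F) = (F + 3)*(F - 3) = (3 + F)*(-3 + F) = (-3 + F)*(3 + F))
R = -1175/1379 (R = -6/7 + 1/(174 + 23) = -6/7 + 1/197 = -1175/1379 ≈ -0.85207)
R*k(l(-5, K((5 - 1)/(-3 - 2)))) = -1175*(-9 + (-5)²)/1379 = -1175*(-9 + 25)/1379 = -1175/1379*16 = -18800/1379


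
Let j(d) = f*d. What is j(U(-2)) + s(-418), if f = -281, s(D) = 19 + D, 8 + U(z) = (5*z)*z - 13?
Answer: -118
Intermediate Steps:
U(z) = -21 + 5*z**2 (U(z) = -8 + ((5*z)*z - 13) = -8 + (5*z**2 - 13) = -8 + (-13 + 5*z**2) = -21 + 5*z**2)
j(d) = -281*d
j(U(-2)) + s(-418) = -281*(-21 + 5*(-2)**2) + (19 - 418) = -281*(-21 + 5*4) - 399 = -281*(-21 + 20) - 399 = -281*(-1) - 399 = 281 - 399 = -118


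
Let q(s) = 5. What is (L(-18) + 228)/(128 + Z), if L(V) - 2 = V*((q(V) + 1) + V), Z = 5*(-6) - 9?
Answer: 446/89 ≈ 5.0112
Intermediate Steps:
Z = -39 (Z = -30 - 9 = -39)
L(V) = 2 + V*(6 + V) (L(V) = 2 + V*((5 + 1) + V) = 2 + V*(6 + V))
(L(-18) + 228)/(128 + Z) = ((2 + (-18)**2 + 6*(-18)) + 228)/(128 - 39) = ((2 + 324 - 108) + 228)/89 = (218 + 228)*(1/89) = 446*(1/89) = 446/89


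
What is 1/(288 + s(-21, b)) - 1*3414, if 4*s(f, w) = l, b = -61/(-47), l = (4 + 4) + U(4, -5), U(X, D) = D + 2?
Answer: -3949994/1157 ≈ -3414.0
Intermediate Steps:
U(X, D) = 2 + D
l = 5 (l = (4 + 4) + (2 - 5) = 8 - 3 = 5)
b = 61/47 (b = -61*(-1/47) = 61/47 ≈ 1.2979)
s(f, w) = 5/4 (s(f, w) = (1/4)*5 = 5/4)
1/(288 + s(-21, b)) - 1*3414 = 1/(288 + 5/4) - 1*3414 = 1/(1157/4) - 3414 = 4/1157 - 3414 = -3949994/1157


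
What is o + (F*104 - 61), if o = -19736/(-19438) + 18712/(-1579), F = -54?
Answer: -87287231133/15346301 ≈ -5687.8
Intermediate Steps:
o = -166280356/15346301 (o = -19736*(-1/19438) + 18712*(-1/1579) = 9868/9719 - 18712/1579 = -166280356/15346301 ≈ -10.835)
o + (F*104 - 61) = -166280356/15346301 + (-54*104 - 61) = -166280356/15346301 + (-5616 - 61) = -166280356/15346301 - 5677 = -87287231133/15346301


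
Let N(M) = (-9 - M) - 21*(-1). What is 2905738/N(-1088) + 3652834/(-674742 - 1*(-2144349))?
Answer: 194286864653/73480350 ≈ 2644.1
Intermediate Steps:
N(M) = 12 - M (N(M) = (-9 - M) + 21 = 12 - M)
2905738/N(-1088) + 3652834/(-674742 - 1*(-2144349)) = 2905738/(12 - 1*(-1088)) + 3652834/(-674742 - 1*(-2144349)) = 2905738/(12 + 1088) + 3652834/(-674742 + 2144349) = 2905738/1100 + 3652834/1469607 = 2905738*(1/1100) + 3652834*(1/1469607) = 132079/50 + 3652834/1469607 = 194286864653/73480350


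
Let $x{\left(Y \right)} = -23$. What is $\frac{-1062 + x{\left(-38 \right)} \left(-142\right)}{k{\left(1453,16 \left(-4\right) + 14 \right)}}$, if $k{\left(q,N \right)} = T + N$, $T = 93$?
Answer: $\frac{2204}{43} \approx 51.256$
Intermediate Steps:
$k{\left(q,N \right)} = 93 + N$
$\frac{-1062 + x{\left(-38 \right)} \left(-142\right)}{k{\left(1453,16 \left(-4\right) + 14 \right)}} = \frac{-1062 - -3266}{93 + \left(16 \left(-4\right) + 14\right)} = \frac{-1062 + 3266}{93 + \left(-64 + 14\right)} = \frac{2204}{93 - 50} = \frac{2204}{43}$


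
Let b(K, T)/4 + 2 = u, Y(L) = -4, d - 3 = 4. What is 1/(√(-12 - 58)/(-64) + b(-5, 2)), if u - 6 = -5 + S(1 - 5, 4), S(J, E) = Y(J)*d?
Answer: -237568/27557923 + 32*I*√70/27557923 ≈ -0.0086207 + 9.7152e-6*I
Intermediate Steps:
d = 7 (d = 3 + 4 = 7)
S(J, E) = -28 (S(J, E) = -4*7 = -28)
u = -27 (u = 6 + (-5 - 28) = 6 - 33 = -27)
b(K, T) = -116 (b(K, T) = -8 + 4*(-27) = -8 - 108 = -116)
1/(√(-12 - 58)/(-64) + b(-5, 2)) = 1/(√(-12 - 58)/(-64) - 116) = 1/(-I*√70/64 - 116) = 1/(-116 - I*√70/64)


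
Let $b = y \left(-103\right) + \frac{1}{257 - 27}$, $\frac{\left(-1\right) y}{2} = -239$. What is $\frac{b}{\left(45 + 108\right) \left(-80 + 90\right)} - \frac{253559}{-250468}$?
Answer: $- \frac{20198727097}{648085950} \approx -31.167$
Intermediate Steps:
$y = 478$ ($y = \left(-2\right) \left(-239\right) = 478$)
$b = - \frac{11323819}{230}$ ($b = 478 \left(-103\right) + \frac{1}{257 - 27} = -49234 + \frac{1}{230} = - \frac{11323819}{230} \approx -49234.0$)
$\frac{b}{\left(45 + 108\right) \left(-80 + 90\right)} - \frac{253559}{-250468} = - \frac{11323819}{230 \left(45 + 108\right) \left(-80 + 90\right)} - \frac{253559}{-250468} = - \frac{11323819}{230 \cdot 153 \cdot 10} - - \frac{253559}{250468} = - \frac{11323819}{230 \cdot 1530} + \frac{253559}{250468} = \left(- \frac{11323819}{230}\right) \frac{1}{1530} + \frac{253559}{250468} = - \frac{666107}{20700} + \frac{253559}{250468} = - \frac{20198727097}{648085950}$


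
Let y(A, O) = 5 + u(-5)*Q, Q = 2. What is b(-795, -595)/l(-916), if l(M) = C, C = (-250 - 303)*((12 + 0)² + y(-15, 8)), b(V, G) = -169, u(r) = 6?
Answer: 169/89033 ≈ 0.0018982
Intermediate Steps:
y(A, O) = 17 (y(A, O) = 5 + 6*2 = 5 + 12 = 17)
C = -89033 (C = (-250 - 303)*((12 + 0)² + 17) = -553*(12² + 17) = -553*(144 + 17) = -553*161 = -89033)
l(M) = -89033
b(-795, -595)/l(-916) = -169/(-89033) = -169*(-1/89033) = 169/89033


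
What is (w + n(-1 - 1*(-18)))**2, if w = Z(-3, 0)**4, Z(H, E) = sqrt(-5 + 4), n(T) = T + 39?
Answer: 3249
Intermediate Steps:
n(T) = 39 + T
Z(H, E) = I (Z(H, E) = sqrt(-1) = I)
w = 1 (w = I**4 = 1)
(w + n(-1 - 1*(-18)))**2 = (1 + (39 + (-1 - 1*(-18))))**2 = (1 + (39 + (-1 + 18)))**2 = (1 + (39 + 17))**2 = (1 + 56)**2 = 57**2 = 3249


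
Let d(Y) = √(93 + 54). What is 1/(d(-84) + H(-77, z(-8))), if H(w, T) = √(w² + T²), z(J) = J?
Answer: 1/(√5993 + 7*√3) ≈ 0.011168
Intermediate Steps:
d(Y) = 7*√3 (d(Y) = √147 = 7*√3)
H(w, T) = √(T² + w²)
1/(d(-84) + H(-77, z(-8))) = 1/(7*√3 + √((-8)² + (-77)²)) = 1/(7*√3 + √(64 + 5929)) = 1/(7*√3 + √5993) = 1/(√5993 + 7*√3)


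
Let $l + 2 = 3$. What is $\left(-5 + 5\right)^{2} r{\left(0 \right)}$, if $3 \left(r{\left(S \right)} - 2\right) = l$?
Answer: $0$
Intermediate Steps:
$l = 1$ ($l = -2 + 3 = 1$)
$r{\left(S \right)} = \frac{7}{3}$ ($r{\left(S \right)} = 2 + \frac{1}{3} \cdot 1 = 2 + \frac{1}{3} = \frac{7}{3}$)
$\left(-5 + 5\right)^{2} r{\left(0 \right)} = \left(-5 + 5\right)^{2} \cdot \frac{7}{3} = 0^{2} \cdot \frac{7}{3} = 0 \cdot \frac{7}{3} = 0$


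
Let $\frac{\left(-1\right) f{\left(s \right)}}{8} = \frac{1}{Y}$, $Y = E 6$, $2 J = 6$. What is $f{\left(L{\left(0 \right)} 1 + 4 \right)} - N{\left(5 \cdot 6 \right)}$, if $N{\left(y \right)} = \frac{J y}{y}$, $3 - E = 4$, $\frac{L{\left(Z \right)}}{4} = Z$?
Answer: $- \frac{5}{3} \approx -1.6667$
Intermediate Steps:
$J = 3$ ($J = \frac{1}{2} \cdot 6 = 3$)
$L{\left(Z \right)} = 4 Z$
$E = -1$ ($E = 3 - 4 = -1$)
$Y = -6$ ($Y = \left(-1\right) 6 = -6$)
$N{\left(y \right)} = 3$ ($N{\left(y \right)} = \frac{3 y}{y} = 3$)
$f{\left(s \right)} = \frac{4}{3}$ ($f{\left(s \right)} = - \frac{8}{-6} = \left(-8\right) \left(- \frac{1}{6}\right) = \frac{4}{3}$)
$f{\left(L{\left(0 \right)} 1 + 4 \right)} - N{\left(5 \cdot 6 \right)} = \frac{4}{3} - 3 = - \frac{5}{3}$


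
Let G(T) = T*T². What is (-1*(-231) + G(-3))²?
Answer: 41616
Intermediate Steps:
G(T) = T³
(-1*(-231) + G(-3))² = (-1*(-231) + (-3)³)² = (231 - 27)² = 204² = 41616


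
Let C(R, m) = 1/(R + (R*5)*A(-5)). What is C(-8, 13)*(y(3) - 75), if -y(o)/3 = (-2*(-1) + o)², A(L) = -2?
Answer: -25/12 ≈ -2.0833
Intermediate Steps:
C(R, m) = -1/(9*R) (C(R, m) = 1/(R + (R*5)*(-2)) = 1/(R + (5*R)*(-2)) = 1/(R - 10*R) = 1/(-9*R) = -1/(9*R))
y(o) = -3*(2 + o)² (y(o) = -3*(-2*(-1) + o)² = -3*(2 + o)²)
C(-8, 13)*(y(3) - 75) = (-⅑/(-8))*(-3*(2 + 3)² - 75) = (-⅑*(-⅛))*(-3*5² - 75) = (-3*25 - 75)/72 = (-75 - 75)/72 = (1/72)*(-150) = -25/12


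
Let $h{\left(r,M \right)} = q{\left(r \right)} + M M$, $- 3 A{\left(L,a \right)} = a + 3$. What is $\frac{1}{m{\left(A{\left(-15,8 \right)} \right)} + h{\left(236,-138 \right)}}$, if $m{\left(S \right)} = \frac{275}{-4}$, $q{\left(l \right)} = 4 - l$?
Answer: $\frac{4}{74973} \approx 5.3353 \cdot 10^{-5}$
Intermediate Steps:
$A{\left(L,a \right)} = -1 - \frac{a}{3}$ ($A{\left(L,a \right)} = - \frac{a + 3}{3} = - \frac{3 + a}{3} = -1 - \frac{a}{3}$)
$m{\left(S \right)} = - \frac{275}{4}$ ($m{\left(S \right)} = 275 \left(- \frac{1}{4}\right) = - \frac{275}{4}$)
$h{\left(r,M \right)} = 4 + M^{2} - r$ ($h{\left(r,M \right)} = \left(4 - r\right) + M M = \left(4 - r\right) + M^{2} = 4 + M^{2} - r$)
$\frac{1}{m{\left(A{\left(-15,8 \right)} \right)} + h{\left(236,-138 \right)}} = \frac{1}{- \frac{275}{4} + \left(4 + \left(-138\right)^{2} - 236\right)} = \frac{1}{- \frac{275}{4} + \left(4 + 19044 - 236\right)} = \frac{1}{- \frac{275}{4} + 18812} = \frac{1}{\frac{74973}{4}} = \frac{4}{74973}$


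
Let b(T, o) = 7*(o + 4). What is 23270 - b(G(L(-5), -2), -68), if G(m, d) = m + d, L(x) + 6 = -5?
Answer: 23718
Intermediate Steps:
L(x) = -11 (L(x) = -6 - 5 = -11)
G(m, d) = d + m
b(T, o) = 28 + 7*o (b(T, o) = 7*(4 + o) = 28 + 7*o)
23270 - b(G(L(-5), -2), -68) = 23270 - (28 + 7*(-68)) = 23270 - (28 - 476) = 23270 - 1*(-448) = 23270 + 448 = 23718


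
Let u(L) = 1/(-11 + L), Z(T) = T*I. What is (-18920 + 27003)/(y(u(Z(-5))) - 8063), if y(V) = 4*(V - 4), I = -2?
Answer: -1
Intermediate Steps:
Z(T) = -2*T (Z(T) = T*(-2) = -2*T)
y(V) = -16 + 4*V (y(V) = 4*(-4 + V) = -16 + 4*V)
(-18920 + 27003)/(y(u(Z(-5))) - 8063) = (-18920 + 27003)/((-16 + 4/(-11 - 2*(-5))) - 8063) = 8083/((-16 + 4/(-11 + 10)) - 8063) = 8083/((-16 + 4/(-1)) - 8063) = 8083/((-16 + 4*(-1)) - 8063) = 8083/((-16 - 4) - 8063) = 8083/(-20 - 8063) = 8083/(-8083) = 8083*(-1/8083) = -1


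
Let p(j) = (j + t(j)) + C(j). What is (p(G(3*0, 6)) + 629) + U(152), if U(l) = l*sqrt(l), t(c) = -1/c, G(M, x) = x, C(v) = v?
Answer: 3845/6 + 304*sqrt(38) ≈ 2514.8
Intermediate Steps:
U(l) = l**(3/2)
p(j) = -1/j + 2*j (p(j) = (j - 1/j) + j = -1/j + 2*j)
(p(G(3*0, 6)) + 629) + U(152) = ((-1/6 + 2*6) + 629) + 152**(3/2) = ((-1*1/6 + 12) + 629) + 304*sqrt(38) = ((-1/6 + 12) + 629) + 304*sqrt(38) = (71/6 + 629) + 304*sqrt(38) = 3845/6 + 304*sqrt(38)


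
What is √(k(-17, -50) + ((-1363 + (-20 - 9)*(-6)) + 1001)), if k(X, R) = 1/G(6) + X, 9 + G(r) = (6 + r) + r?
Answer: 2*I*√461/3 ≈ 14.314*I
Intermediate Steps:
G(r) = -3 + 2*r (G(r) = -9 + ((6 + r) + r) = -9 + (6 + 2*r) = -3 + 2*r)
k(X, R) = ⅑ + X (k(X, R) = 1/(-3 + 2*6) + X = 1/(-3 + 12) + X = 1/9 + X = ⅑ + X)
√(k(-17, -50) + ((-1363 + (-20 - 9)*(-6)) + 1001)) = √((⅑ - 17) + ((-1363 + (-20 - 9)*(-6)) + 1001)) = √(-152/9 + ((-1363 - 29*(-6)) + 1001)) = √(-152/9 + ((-1363 + 174) + 1001)) = √(-152/9 + (-1189 + 1001)) = √(-152/9 - 188) = √(-1844/9) = 2*I*√461/3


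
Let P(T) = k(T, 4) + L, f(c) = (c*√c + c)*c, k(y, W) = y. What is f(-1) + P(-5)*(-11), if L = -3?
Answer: 89 + I ≈ 89.0 + 1.0*I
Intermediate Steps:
f(c) = c*(c + c^(3/2)) (f(c) = (c^(3/2) + c)*c = (c + c^(3/2))*c = c*(c + c^(3/2)))
P(T) = -3 + T (P(T) = T - 3 = -3 + T)
f(-1) + P(-5)*(-11) = ((-1)² + (-1)^(5/2)) + (-3 - 5)*(-11) = (1 + I) - 8*(-11) = (1 + I) + 88 = 89 + I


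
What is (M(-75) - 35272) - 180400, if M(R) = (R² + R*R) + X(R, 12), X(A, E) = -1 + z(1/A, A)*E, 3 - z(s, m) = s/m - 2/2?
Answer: -383203129/1875 ≈ -2.0438e+5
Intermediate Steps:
z(s, m) = 4 - s/m (z(s, m) = 3 - (s/m - 2/2) = 3 - (s/m - 2*½) = 3 - (s/m - 1) = 3 - (-1 + s/m) = 3 + (1 - s/m) = 4 - s/m)
X(A, E) = -1 + E*(4 - 1/A²) (X(A, E) = -1 + (4 - 1/(A*A))*E = -1 + (4 - 1/A²)*E = -1 + E*(4 - 1/A²))
M(R) = 47 - 12/R² + 2*R² (M(R) = (R² + R*R) + (-1 + 4*12 - 1*12/R²) = (R² + R²) + (-1 + 48 - 12/R²) = 2*R² + (47 - 12/R²) = 47 - 12/R² + 2*R²)
(M(-75) - 35272) - 180400 = ((47 - 12/(-75)² + 2*(-75)²) - 35272) - 180400 = ((47 - 12*1/5625 + 2*5625) - 35272) - 180400 = ((47 - 4/1875 + 11250) - 35272) - 180400 = (21181871/1875 - 35272) - 180400 = -44953129/1875 - 180400 = -383203129/1875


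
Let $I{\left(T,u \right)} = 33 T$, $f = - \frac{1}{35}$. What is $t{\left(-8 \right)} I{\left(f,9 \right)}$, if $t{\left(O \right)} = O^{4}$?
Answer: $- \frac{135168}{35} \approx -3861.9$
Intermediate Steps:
$f = - \frac{1}{35}$ ($f = \left(-1\right) \frac{1}{35} = - \frac{1}{35} \approx -0.028571$)
$t{\left(-8 \right)} I{\left(f,9 \right)} = \left(-8\right)^{4} \cdot 33 \left(- \frac{1}{35}\right) = 4096 \left(- \frac{33}{35}\right) = - \frac{135168}{35}$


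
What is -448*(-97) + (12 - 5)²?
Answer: 43505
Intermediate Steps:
-448*(-97) + (12 - 5)² = 43456 + 7² = 43456 + 49 = 43505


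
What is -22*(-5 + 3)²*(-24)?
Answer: 2112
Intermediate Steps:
-22*(-5 + 3)²*(-24) = -22*(-2)²*(-24) = -22*4*(-24) = -88*(-24) = 2112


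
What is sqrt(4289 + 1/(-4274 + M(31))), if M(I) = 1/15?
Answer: sqrt(17627634123974)/64109 ≈ 65.490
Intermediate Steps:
M(I) = 1/15
sqrt(4289 + 1/(-4274 + M(31))) = sqrt(4289 + 1/(-4274 + 1/15)) = sqrt(4289 + 1/(-64109/15)) = sqrt(4289 - 15/64109) = sqrt(274963486/64109) = sqrt(17627634123974)/64109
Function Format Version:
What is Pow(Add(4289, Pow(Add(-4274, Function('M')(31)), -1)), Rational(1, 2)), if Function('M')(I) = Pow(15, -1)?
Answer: Mul(Rational(1, 64109), Pow(17627634123974, Rational(1, 2))) ≈ 65.490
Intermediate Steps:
Function('M')(I) = Rational(1, 15)
Pow(Add(4289, Pow(Add(-4274, Function('M')(31)), -1)), Rational(1, 2)) = Pow(Add(4289, Pow(Add(-4274, Rational(1, 15)), -1)), Rational(1, 2)) = Pow(Add(4289, Pow(Rational(-64109, 15), -1)), Rational(1, 2)) = Pow(Add(4289, Rational(-15, 64109)), Rational(1, 2)) = Pow(Rational(274963486, 64109), Rational(1, 2)) = Mul(Rational(1, 64109), Pow(17627634123974, Rational(1, 2)))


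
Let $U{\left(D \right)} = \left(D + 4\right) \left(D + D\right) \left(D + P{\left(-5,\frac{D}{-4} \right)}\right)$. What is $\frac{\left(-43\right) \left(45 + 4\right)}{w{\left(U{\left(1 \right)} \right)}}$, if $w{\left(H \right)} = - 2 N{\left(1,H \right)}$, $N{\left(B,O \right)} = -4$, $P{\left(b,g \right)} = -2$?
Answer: $- \frac{2107}{8} \approx -263.38$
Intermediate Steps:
$U{\left(D \right)} = 2 D \left(-2 + D\right) \left(4 + D\right)$ ($U{\left(D \right)} = \left(D + 4\right) \left(D + D\right) \left(D - 2\right) = \left(4 + D\right) 2 D \left(-2 + D\right) = 2 D \left(4 + D\right) \left(-2 + D\right) = 2 D \left(-2 + D\right) \left(4 + D\right)$)
$w{\left(H \right)} = 8$ ($w{\left(H \right)} = \left(-2\right) \left(-4\right) = 8$)
$\frac{\left(-43\right) \left(45 + 4\right)}{w{\left(U{\left(1 \right)} \right)}} = \frac{\left(-43\right) \left(45 + 4\right)}{8} = \left(-43\right) 49 \cdot \frac{1}{8} = \left(-2107\right) \frac{1}{8} = - \frac{2107}{8}$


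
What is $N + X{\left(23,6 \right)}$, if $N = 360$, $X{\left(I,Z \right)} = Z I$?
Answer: $498$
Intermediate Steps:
$X{\left(I,Z \right)} = I Z$
$N + X{\left(23,6 \right)} = 360 + 23 \cdot 6 = 360 + 138 = 498$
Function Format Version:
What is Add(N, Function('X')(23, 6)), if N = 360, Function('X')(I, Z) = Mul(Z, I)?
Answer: 498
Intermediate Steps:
Function('X')(I, Z) = Mul(I, Z)
Add(N, Function('X')(23, 6)) = Add(360, Mul(23, 6)) = Add(360, 138) = 498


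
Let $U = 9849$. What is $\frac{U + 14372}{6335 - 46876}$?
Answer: $- \frac{24221}{40541} \approx -0.59744$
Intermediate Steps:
$\frac{U + 14372}{6335 - 46876} = \frac{9849 + 14372}{6335 - 46876} = \frac{24221}{-40541} = 24221 \left(- \frac{1}{40541}\right) = - \frac{24221}{40541}$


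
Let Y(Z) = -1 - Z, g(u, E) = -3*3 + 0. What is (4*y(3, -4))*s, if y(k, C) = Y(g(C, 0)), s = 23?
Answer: 736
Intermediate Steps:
g(u, E) = -9 (g(u, E) = -9 + 0 = -9)
y(k, C) = 8 (y(k, C) = -1 - 1*(-9) = -1 + 9 = 8)
(4*y(3, -4))*s = (4*8)*23 = 32*23 = 736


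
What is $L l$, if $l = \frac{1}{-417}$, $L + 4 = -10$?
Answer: $\frac{14}{417} \approx 0.033573$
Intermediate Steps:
$L = -14$ ($L = -4 - 10 = -14$)
$l = - \frac{1}{417} \approx -0.0023981$
$L l = \left(-14\right) \left(- \frac{1}{417}\right) = \frac{14}{417}$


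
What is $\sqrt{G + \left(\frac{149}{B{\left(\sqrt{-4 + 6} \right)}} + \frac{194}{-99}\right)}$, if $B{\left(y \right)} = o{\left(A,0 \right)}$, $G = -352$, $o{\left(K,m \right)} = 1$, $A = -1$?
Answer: $\frac{i \sqrt{223201}}{33} \approx 14.316 i$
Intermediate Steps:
$B{\left(y \right)} = 1$
$\sqrt{G + \left(\frac{149}{B{\left(\sqrt{-4 + 6} \right)}} + \frac{194}{-99}\right)} = \sqrt{-352 + \left(\frac{149}{1} + \frac{194}{-99}\right)} = \sqrt{-352 + \left(149 \cdot 1 + 194 \left(- \frac{1}{99}\right)\right)} = \sqrt{-352 + \left(149 - \frac{194}{99}\right)} = \sqrt{-352 + \frac{14557}{99}} = \sqrt{- \frac{20291}{99}} = \frac{i \sqrt{223201}}{33}$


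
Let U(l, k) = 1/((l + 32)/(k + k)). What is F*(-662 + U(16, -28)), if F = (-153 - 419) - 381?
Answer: 3791987/6 ≈ 6.3200e+5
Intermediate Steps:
U(l, k) = 2*k/(32 + l) (U(l, k) = 1/((32 + l)/((2*k))) = 1/((32 + l)*(1/(2*k))) = 1/((32 + l)/(2*k)) = 2*k/(32 + l))
F = -953 (F = -572 - 381 = -953)
F*(-662 + U(16, -28)) = -953*(-662 + 2*(-28)/(32 + 16)) = -953*(-662 + 2*(-28)/48) = -953*(-662 + 2*(-28)*(1/48)) = -953*(-662 - 7/6) = -953*(-3979/6) = 3791987/6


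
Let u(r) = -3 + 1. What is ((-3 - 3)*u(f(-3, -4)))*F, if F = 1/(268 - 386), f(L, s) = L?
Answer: -6/59 ≈ -0.10169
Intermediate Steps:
u(r) = -2
F = -1/118 (F = 1/(-118) = -1/118 ≈ -0.0084746)
((-3 - 3)*u(f(-3, -4)))*F = ((-3 - 3)*(-2))*(-1/118) = -6*(-2)*(-1/118) = 12*(-1/118) = -6/59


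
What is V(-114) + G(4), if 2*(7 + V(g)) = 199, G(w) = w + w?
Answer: 201/2 ≈ 100.50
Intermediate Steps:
G(w) = 2*w
V(g) = 185/2 (V(g) = -7 + (1/2)*199 = -7 + 199/2 = 185/2)
V(-114) + G(4) = 185/2 + 2*4 = 185/2 + 8 = 201/2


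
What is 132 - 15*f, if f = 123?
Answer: -1713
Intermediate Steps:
132 - 15*f = 132 - 15*123 = 132 - 1845 = -1713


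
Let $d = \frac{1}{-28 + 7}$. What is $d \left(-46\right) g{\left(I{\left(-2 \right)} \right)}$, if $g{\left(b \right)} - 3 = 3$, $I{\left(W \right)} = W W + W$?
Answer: $\frac{92}{7} \approx 13.143$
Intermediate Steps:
$I{\left(W \right)} = W + W^{2}$ ($I{\left(W \right)} = W^{2} + W = W + W^{2}$)
$d = - \frac{1}{21}$ ($d = \frac{1}{-21} = - \frac{1}{21} \approx -0.047619$)
$g{\left(b \right)} = 6$ ($g{\left(b \right)} = 3 + 3 = 6$)
$d \left(-46\right) g{\left(I{\left(-2 \right)} \right)} = \left(- \frac{1}{21}\right) \left(-46\right) 6 = \frac{46}{21} \cdot 6 = \frac{92}{7}$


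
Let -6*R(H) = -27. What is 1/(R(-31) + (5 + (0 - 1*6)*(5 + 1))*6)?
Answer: -2/363 ≈ -0.0055096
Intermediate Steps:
R(H) = 9/2 (R(H) = -⅙*(-27) = 9/2)
1/(R(-31) + (5 + (0 - 1*6)*(5 + 1))*6) = 1/(9/2 + (5 + (0 - 1*6)*(5 + 1))*6) = 1/(9/2 + (5 + (0 - 6)*6)*6) = 1/(9/2 + (5 - 6*6)*6) = 1/(9/2 + (5 - 36)*6) = 1/(9/2 - 31*6) = 1/(9/2 - 186) = 1/(-363/2) = -2/363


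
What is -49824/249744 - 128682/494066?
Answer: -591186477/1285312699 ≈ -0.45996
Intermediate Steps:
-49824/249744 - 128682/494066 = -49824*1/249744 - 128682*1/494066 = -1038/5203 - 64341/247033 = -591186477/1285312699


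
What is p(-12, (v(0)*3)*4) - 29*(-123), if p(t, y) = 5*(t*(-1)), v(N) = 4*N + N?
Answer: 3627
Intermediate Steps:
v(N) = 5*N
p(t, y) = -5*t (p(t, y) = 5*(-t) = -5*t)
p(-12, (v(0)*3)*4) - 29*(-123) = -5*(-12) - 29*(-123) = 60 + 3567 = 3627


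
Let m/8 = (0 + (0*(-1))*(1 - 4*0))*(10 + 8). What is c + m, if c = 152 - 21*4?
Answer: 68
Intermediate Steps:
m = 0 (m = 8*((0 + (0*(-1))*(1 - 4*0))*(10 + 8)) = 8*((0 + 0*(1 + 0))*18) = 8*((0 + 0*1)*18) = 8*((0 + 0)*18) = 8*(0*18) = 8*0 = 0)
c = 68 (c = 152 - 1*84 = 152 - 84 = 68)
c + m = 68 + 0 = 68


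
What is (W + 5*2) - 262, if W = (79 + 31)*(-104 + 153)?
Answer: 5138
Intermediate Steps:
W = 5390 (W = 110*49 = 5390)
(W + 5*2) - 262 = (5390 + 5*2) - 262 = (5390 + 10) - 262 = 5400 - 262 = 5138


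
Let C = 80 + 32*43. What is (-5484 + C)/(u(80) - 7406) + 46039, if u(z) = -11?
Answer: 341475291/7417 ≈ 46040.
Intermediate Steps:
C = 1456 (C = 80 + 1376 = 1456)
(-5484 + C)/(u(80) - 7406) + 46039 = (-5484 + 1456)/(-11 - 7406) + 46039 = -4028/(-7417) + 46039 = -4028*(-1/7417) + 46039 = 4028/7417 + 46039 = 341475291/7417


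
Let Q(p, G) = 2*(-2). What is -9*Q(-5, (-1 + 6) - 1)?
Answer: 36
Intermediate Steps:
Q(p, G) = -4
-9*Q(-5, (-1 + 6) - 1) = -9*(-4) = 36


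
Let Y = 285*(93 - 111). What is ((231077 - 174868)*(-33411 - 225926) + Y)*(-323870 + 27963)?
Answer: 4313459586341641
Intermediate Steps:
Y = -5130 (Y = 285*(-18) = -5130)
((231077 - 174868)*(-33411 - 225926) + Y)*(-323870 + 27963) = ((231077 - 174868)*(-33411 - 225926) - 5130)*(-323870 + 27963) = (56209*(-259337) - 5130)*(-295907) = (-14577073433 - 5130)*(-295907) = -14577078563*(-295907) = 4313459586341641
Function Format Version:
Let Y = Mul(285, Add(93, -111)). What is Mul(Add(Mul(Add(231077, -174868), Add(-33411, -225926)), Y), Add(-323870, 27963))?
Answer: 4313459586341641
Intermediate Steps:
Y = -5130 (Y = Mul(285, -18) = -5130)
Mul(Add(Mul(Add(231077, -174868), Add(-33411, -225926)), Y), Add(-323870, 27963)) = Mul(Add(Mul(Add(231077, -174868), Add(-33411, -225926)), -5130), Add(-323870, 27963)) = Mul(Add(Mul(56209, -259337), -5130), -295907) = Mul(Add(-14577073433, -5130), -295907) = Mul(-14577078563, -295907) = 4313459586341641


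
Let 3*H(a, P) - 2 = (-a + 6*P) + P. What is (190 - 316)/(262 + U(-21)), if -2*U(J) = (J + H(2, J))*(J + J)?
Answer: 63/604 ≈ 0.10430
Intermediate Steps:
H(a, P) = 2/3 - a/3 + 7*P/3 (H(a, P) = 2/3 + ((-a + 6*P) + P)/3 = 2/3 + (-a + 7*P)/3 = 2/3 + (-a/3 + 7*P/3) = 2/3 - a/3 + 7*P/3)
U(J) = -10*J**2/3 (U(J) = -(J + (2/3 - 1/3*2 + 7*J/3))*(J + J)/2 = -(J + (2/3 - 2/3 + 7*J/3))*2*J/2 = -(J + 7*J/3)*2*J/2 = -10*J/3*2*J/2 = -10*J**2/3)
(190 - 316)/(262 + U(-21)) = (190 - 316)/(262 - 10/3*(-21)**2) = -126/(262 - 10/3*441) = -126/(262 - 1470) = -126/(-1208) = -126*(-1/1208) = 63/604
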